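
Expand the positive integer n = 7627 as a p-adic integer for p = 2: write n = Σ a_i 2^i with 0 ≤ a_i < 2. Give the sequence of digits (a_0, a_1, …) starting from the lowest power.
(a_0, a_1, …) = (1, 1, 0, 1, 0, 0, 1, 1, 1, 0, 1, 1, 1)

Repeated division by 2 gives the digits low-to-high: 7627 = 1 + 1·2^1 + 1·2^3 + 1·2^6 + 1·2^7 + 1·2^8 + 1·2^10 + 1·2^11 + 1·2^12. Digit sequence: (1, 1, 0, 1, 0, 0, 1, 1, 1, 0, 1, 1, 1).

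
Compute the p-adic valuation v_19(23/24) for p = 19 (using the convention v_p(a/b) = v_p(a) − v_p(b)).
v_19(23/24) = 0

Factor powers of 19 from the numerator and denominator of the reduced fraction: 23 = 19^0 · 23 and 24 = 19^0 · 24. Apply v_p(a/b) = v_p(a) − v_p(b): v_19(23/24) = 0 − 0 = 0.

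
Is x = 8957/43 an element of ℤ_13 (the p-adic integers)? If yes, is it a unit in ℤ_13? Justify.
x ∈ ℤ_13 but not a unit; v_13(x) = 2 > 0

ℤ_13 = {x ∈ ℚ_13 : v_13(x) ≥ 0} and ℤ_13^× = {x ∈ ℤ_13 : v_13(x) = 0}. Here v_13(8957/43) = v_13(num) − v_13(den) = 2; compare against these criteria.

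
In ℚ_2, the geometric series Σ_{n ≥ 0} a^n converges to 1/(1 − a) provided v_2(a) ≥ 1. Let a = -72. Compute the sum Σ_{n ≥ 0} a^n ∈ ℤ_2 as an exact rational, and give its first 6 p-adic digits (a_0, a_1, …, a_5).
Σ a^n = 1/(1 − a) = 1/73;  first 6 digits = (1, 0, 0, 1, 1, 1)

v_2(a) = 3 ≥ 1, so the series converges in ℤ_2 to 1/(1 − a) = 1/(1 − (-72)) = 1/73. Expand this rational in ℤ_2: compute digits iteratively via d_i = x_i mod 2, x_{i+1} = (x_i − d_i)/2. The first 6 digits are (1, 0, 0, 1, 1, 1).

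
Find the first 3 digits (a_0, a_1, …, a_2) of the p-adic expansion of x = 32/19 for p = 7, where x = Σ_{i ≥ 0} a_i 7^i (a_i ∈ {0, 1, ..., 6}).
(a_0, …, a_2) = (5, 1, 2)

v_7(32/19) = 0 (numerator and denominator both coprime to 7), so x ∈ ℤ_7^×. Compute digits iteratively via a_i = x_i mod 7, x_{i+1} = (x_i − a_i)/7, with x_0 = x:
  x_0 = 32/19;  a_0 = 5;  x_1 = (x_0 − 5)/7 = -9/19
  x_1 = -9/19;  a_1 = 1;  x_2 = (x_1 − 1)/7 = -4/19
  x_2 = -4/19;  a_2 = 2;  x_3 = (x_2 − 2)/7 = -6/19
Digits: (5, 1, 2).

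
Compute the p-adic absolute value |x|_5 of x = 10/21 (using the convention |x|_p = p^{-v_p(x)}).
|10/21|_5 = 1/5

Step 1 — compute v_5(x) by factoring powers of 5 out of the numerator and denominator: v_5(10/21) = 1. Step 2 — apply |x|_p = p^{-v_p(x)} = 5^{-1} = 1/5.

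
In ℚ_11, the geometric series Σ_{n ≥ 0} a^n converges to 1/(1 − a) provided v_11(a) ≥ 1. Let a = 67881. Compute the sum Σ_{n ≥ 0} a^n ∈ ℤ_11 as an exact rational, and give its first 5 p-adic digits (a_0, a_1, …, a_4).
Σ a^n = 1/(1 − a) = -1/67880;  first 5 digits = (1, 0, 0, 7, 4)

v_11(a) = 3 ≥ 1, so the series converges in ℤ_11 to 1/(1 − a) = 1/(1 − 67881) = -1/67880. Expand this rational in ℤ_11: compute digits iteratively via d_i = x_i mod 11, x_{i+1} = (x_i − d_i)/11. The first 5 digits are (1, 0, 0, 7, 4).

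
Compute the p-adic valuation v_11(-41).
v_11(-41) = 0

v_11(n) is the largest exponent k such that 11^k divides n. Factor out: -41 = -11^0 · 41. (Sign doesn't affect v_p.) So v_11(-41) = 0.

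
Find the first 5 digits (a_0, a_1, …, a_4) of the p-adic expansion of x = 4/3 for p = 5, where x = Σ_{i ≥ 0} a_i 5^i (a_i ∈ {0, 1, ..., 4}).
(a_0, …, a_4) = (3, 3, 1, 3, 1)

v_5(4/3) = 0 (numerator and denominator both coprime to 5), so x ∈ ℤ_5^×. Compute digits iteratively via a_i = x_i mod 5, x_{i+1} = (x_i − a_i)/5, with x_0 = x:
  x_0 = 4/3;  a_0 = 3;  x_1 = (x_0 − 3)/5 = -1/3
  x_1 = -1/3;  a_1 = 3;  x_2 = (x_1 − 3)/5 = -2/3
  x_2 = -2/3;  a_2 = 1;  x_3 = (x_2 − 1)/5 = -1/3
  x_3 = -1/3;  a_3 = 3;  x_4 = (x_3 − 3)/5 = -2/3
  x_4 = -2/3;  a_4 = 1;  x_5 = (x_4 − 1)/5 = -1/3
Digits: (3, 3, 1, 3, 1).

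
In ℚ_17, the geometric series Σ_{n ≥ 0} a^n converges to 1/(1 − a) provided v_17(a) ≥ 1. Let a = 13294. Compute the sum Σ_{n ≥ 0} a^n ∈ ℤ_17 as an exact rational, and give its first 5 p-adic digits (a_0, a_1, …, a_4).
Σ a^n = 1/(1 − a) = -1/13293;  first 5 digits = (1, 0, 12, 2, 8)

v_17(a) = 2 ≥ 1, so the series converges in ℤ_17 to 1/(1 − a) = 1/(1 − 13294) = -1/13293. Expand this rational in ℤ_17: compute digits iteratively via d_i = x_i mod 17, x_{i+1} = (x_i − d_i)/17. The first 5 digits are (1, 0, 12, 2, 8).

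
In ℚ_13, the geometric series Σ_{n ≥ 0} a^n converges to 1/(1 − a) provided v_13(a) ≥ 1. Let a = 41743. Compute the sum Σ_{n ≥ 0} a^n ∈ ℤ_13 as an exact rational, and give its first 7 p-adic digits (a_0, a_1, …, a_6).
Σ a^n = 1/(1 − a) = -1/41742;  first 7 digits = (1, 0, 0, 6, 1, 0, 10)

v_13(a) = 3 ≥ 1, so the series converges in ℤ_13 to 1/(1 − a) = 1/(1 − 41743) = -1/41742. Expand this rational in ℤ_13: compute digits iteratively via d_i = x_i mod 13, x_{i+1} = (x_i − d_i)/13. The first 7 digits are (1, 0, 0, 6, 1, 0, 10).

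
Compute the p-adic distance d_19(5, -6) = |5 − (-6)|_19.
d_19(5, -6) = 1

Step 1 — x − y = 5 − (-6) = 11. Step 2 — v_19(11) = 0 (factor: 11 = (19^0 · 11); the sign does not affect v_p). Step 3 — |x − y|_19 = 19^{0} = 1.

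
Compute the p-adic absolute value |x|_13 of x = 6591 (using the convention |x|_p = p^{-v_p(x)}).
|6591|_13 = 1/2197

Step 1 — compute v_13(x) by factoring powers of 13 out of the numerator and denominator: v_13(6591) = 3. Step 2 — apply |x|_p = p^{-v_p(x)} = 13^{-3} = 1/2197.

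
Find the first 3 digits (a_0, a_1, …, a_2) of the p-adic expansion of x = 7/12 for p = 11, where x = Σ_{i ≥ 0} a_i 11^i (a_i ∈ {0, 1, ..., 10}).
(a_0, …, a_2) = (7, 4, 6)

v_11(7/12) = 0 (numerator and denominator both coprime to 11), so x ∈ ℤ_11^×. Compute digits iteratively via a_i = x_i mod 11, x_{i+1} = (x_i − a_i)/11, with x_0 = x:
  x_0 = 7/12;  a_0 = 7;  x_1 = (x_0 − 7)/11 = -7/12
  x_1 = -7/12;  a_1 = 4;  x_2 = (x_1 − 4)/11 = -5/12
  x_2 = -5/12;  a_2 = 6;  x_3 = (x_2 − 6)/11 = -7/12
Digits: (7, 4, 6).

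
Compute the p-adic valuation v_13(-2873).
v_13(-2873) = 2

v_13(n) is the largest exponent k such that 13^k divides n. Factor out: -2873 = -13^2 · 17. (Sign doesn't affect v_p.) So v_13(-2873) = 2.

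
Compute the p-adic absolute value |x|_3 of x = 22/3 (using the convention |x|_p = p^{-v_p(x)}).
|22/3|_3 = 3

Step 1 — compute v_3(x) by factoring powers of 3 out of the numerator and denominator: v_3(22/3) = -1. Step 2 — apply |x|_p = p^{-v_p(x)} = 3^{1} = 3.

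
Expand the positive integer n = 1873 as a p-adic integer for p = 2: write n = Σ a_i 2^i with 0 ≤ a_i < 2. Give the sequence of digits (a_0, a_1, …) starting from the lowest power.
(a_0, a_1, …) = (1, 0, 0, 0, 1, 0, 1, 0, 1, 1, 1)

Repeated division by 2 gives the digits low-to-high: 1873 = 1 + 1·2^4 + 1·2^6 + 1·2^8 + 1·2^9 + 1·2^10. Digit sequence: (1, 0, 0, 0, 1, 0, 1, 0, 1, 1, 1).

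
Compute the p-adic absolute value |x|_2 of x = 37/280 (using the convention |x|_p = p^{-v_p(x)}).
|37/280|_2 = 8

Step 1 — compute v_2(x) by factoring powers of 2 out of the numerator and denominator: v_2(37/280) = -3. Step 2 — apply |x|_p = p^{-v_p(x)} = 2^{3} = 8.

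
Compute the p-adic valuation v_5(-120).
v_5(-120) = 1

v_5(n) is the largest exponent k such that 5^k divides n. Factor out: -120 = -5^1 · 24. (Sign doesn't affect v_p.) So v_5(-120) = 1.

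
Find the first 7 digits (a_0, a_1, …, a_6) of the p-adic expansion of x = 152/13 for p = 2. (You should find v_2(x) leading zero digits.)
(a_0, …, a_6) = (0, 0, 0, 1, 1, 1, 1)

v_2(152/13) = 3, so a_0 = ... = a_2 = 0. Factor out: x = 2^3 · u with u = 19/13 a unit in ℤ_2. Expand u iteratively via a_{v+i} = u_i mod 2, u_{i+1} = (u_i − a_{v+i})/2:
  u_0 = 19/13;  a_3 = 1;  u_1 = (u_0 − 1)/2 = 3/13
  u_1 = 3/13;  a_4 = 1;  u_2 = (u_1 − 1)/2 = -5/13
  u_2 = -5/13;  a_5 = 1;  u_3 = (u_2 − 1)/2 = -9/13
  u_3 = -9/13;  a_6 = 1;  u_4 = (u_3 − 1)/2 = -11/13
Digits: (0, 0, 0, 1, 1, 1, 1).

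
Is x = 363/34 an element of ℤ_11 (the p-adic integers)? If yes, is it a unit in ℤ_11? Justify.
x ∈ ℤ_11 but not a unit; v_11(x) = 2 > 0

ℤ_11 = {x ∈ ℚ_11 : v_11(x) ≥ 0} and ℤ_11^× = {x ∈ ℤ_11 : v_11(x) = 0}. Here v_11(363/34) = v_11(num) − v_11(den) = 2; compare against these criteria.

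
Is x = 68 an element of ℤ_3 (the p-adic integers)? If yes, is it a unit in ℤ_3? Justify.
x ∈ ℤ_3^× (unit); v_3(x) = 0

ℤ_3 = {x ∈ ℚ_3 : v_3(x) ≥ 0} and ℤ_3^× = {x ∈ ℤ_3 : v_3(x) = 0}. Here v_3(68) = v_3(num) − v_3(den) = 0; compare against these criteria.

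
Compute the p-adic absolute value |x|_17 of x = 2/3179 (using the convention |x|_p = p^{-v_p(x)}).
|2/3179|_17 = 289

Step 1 — compute v_17(x) by factoring powers of 17 out of the numerator and denominator: v_17(2/3179) = -2. Step 2 — apply |x|_p = p^{-v_p(x)} = 17^{2} = 289.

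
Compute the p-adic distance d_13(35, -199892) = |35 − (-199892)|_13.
d_13(35, -199892) = 1/28561

Step 1 — x − y = 35 − (-199892) = 199927. Step 2 — v_13(199927) = 4 (factor: 199927 = (13^4 · 7); the sign does not affect v_p). Step 3 — |x − y|_13 = 13^{-4} = 1/28561.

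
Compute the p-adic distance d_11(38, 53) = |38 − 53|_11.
d_11(38, 53) = 1

Step 1 — x − y = 38 − 53 = -15. Step 2 — v_11(-15) = 0 (factor: -15 = −(11^0 · 15); the sign does not affect v_p). Step 3 — |x − y|_11 = 11^{0} = 1.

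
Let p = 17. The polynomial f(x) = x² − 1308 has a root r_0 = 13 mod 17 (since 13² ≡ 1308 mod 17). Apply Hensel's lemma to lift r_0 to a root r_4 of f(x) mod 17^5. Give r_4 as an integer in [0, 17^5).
r_4 = 984313 (mod 1419857)

Hensel's recurrence: r_{i+1} = r_i − f(r_i)·(f′(r_i))^{-1} mod 17^{i+2}, with f′(x) = 2x. Iterate:
  r_0 = 13 (mod 17)
  r_1 = 268 (mod 289)
  r_2 = 1713 (mod 4913)
  r_3 = 65582 (mod 83521)
  r_4 = 984313 (mod 1419857)
Final: r_4 = 984313, and one checks f(r_4) ≡ 0 mod 17^5.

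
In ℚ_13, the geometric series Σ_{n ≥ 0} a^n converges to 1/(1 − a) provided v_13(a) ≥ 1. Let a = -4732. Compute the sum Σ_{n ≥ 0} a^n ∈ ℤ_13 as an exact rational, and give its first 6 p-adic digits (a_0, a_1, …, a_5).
Σ a^n = 1/(1 − a) = 1/4733;  first 6 digits = (1, 0, 11, 10, 3, 8)

v_13(a) = 2 ≥ 1, so the series converges in ℤ_13 to 1/(1 − a) = 1/(1 − (-4732)) = 1/4733. Expand this rational in ℤ_13: compute digits iteratively via d_i = x_i mod 13, x_{i+1} = (x_i − d_i)/13. The first 6 digits are (1, 0, 11, 10, 3, 8).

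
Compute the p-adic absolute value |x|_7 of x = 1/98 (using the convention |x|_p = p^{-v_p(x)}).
|1/98|_7 = 49

Step 1 — compute v_7(x) by factoring powers of 7 out of the numerator and denominator: v_7(1/98) = -2. Step 2 — apply |x|_p = p^{-v_p(x)} = 7^{2} = 49.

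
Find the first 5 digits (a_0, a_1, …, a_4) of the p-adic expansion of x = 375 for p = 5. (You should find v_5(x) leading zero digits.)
(a_0, …, a_4) = (0, 0, 0, 3, 0)

v_5(375) = 3, so a_0 = ... = a_2 = 0. Factor out: x = 5^3 · u with u = 3 a unit in ℤ_5. Expand u iteratively via a_{v+i} = u_i mod 5, u_{i+1} = (u_i − a_{v+i})/5:
  u_0 = 3;  a_3 = 3;  u_1 = (u_0 − 3)/5 = 0
  u_1 = 0;  a_4 = 0;  u_2 = (u_1 − 0)/5 = 0
Digits: (0, 0, 0, 3, 0).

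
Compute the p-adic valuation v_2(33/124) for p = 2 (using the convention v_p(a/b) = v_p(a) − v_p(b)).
v_2(33/124) = -2

Factor powers of 2 from the numerator and denominator of the reduced fraction: 33 = 2^0 · 33 and 124 = 2^2 · 31. Apply v_p(a/b) = v_p(a) − v_p(b): v_2(33/124) = 0 − 2 = -2.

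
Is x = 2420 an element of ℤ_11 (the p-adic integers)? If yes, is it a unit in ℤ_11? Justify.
x ∈ ℤ_11 but not a unit; v_11(x) = 2 > 0

ℤ_11 = {x ∈ ℚ_11 : v_11(x) ≥ 0} and ℤ_11^× = {x ∈ ℤ_11 : v_11(x) = 0}. Here v_11(2420) = v_11(num) − v_11(den) = 2; compare against these criteria.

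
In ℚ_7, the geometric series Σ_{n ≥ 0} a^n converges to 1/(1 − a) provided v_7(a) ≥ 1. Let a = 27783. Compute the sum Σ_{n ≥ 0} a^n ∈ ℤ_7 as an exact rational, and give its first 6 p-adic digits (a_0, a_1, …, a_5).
Σ a^n = 1/(1 − a) = -1/27782;  first 6 digits = (1, 0, 0, 4, 4, 1)

v_7(a) = 3 ≥ 1, so the series converges in ℤ_7 to 1/(1 − a) = 1/(1 − 27783) = -1/27782. Expand this rational in ℤ_7: compute digits iteratively via d_i = x_i mod 7, x_{i+1} = (x_i − d_i)/7. The first 6 digits are (1, 0, 0, 4, 4, 1).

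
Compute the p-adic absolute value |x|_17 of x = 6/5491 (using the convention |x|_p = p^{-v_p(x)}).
|6/5491|_17 = 289

Step 1 — compute v_17(x) by factoring powers of 17 out of the numerator and denominator: v_17(6/5491) = -2. Step 2 — apply |x|_p = p^{-v_p(x)} = 17^{2} = 289.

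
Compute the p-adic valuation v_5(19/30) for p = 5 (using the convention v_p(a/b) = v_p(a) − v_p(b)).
v_5(19/30) = -1

Factor powers of 5 from the numerator and denominator of the reduced fraction: 19 = 5^0 · 19 and 30 = 5^1 · 6. Apply v_p(a/b) = v_p(a) − v_p(b): v_5(19/30) = 0 − 1 = -1.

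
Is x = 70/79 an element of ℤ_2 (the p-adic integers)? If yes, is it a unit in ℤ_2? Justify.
x ∈ ℤ_2 but not a unit; v_2(x) = 1 > 0

ℤ_2 = {x ∈ ℚ_2 : v_2(x) ≥ 0} and ℤ_2^× = {x ∈ ℤ_2 : v_2(x) = 0}. Here v_2(70/79) = v_2(num) − v_2(den) = 1; compare against these criteria.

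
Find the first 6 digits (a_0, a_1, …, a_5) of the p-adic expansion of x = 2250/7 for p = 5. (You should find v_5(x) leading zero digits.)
(a_0, …, a_5) = (0, 0, 0, 4, 4, 2)

v_5(2250/7) = 3, so a_0 = ... = a_2 = 0. Factor out: x = 5^3 · u with u = 18/7 a unit in ℤ_5. Expand u iteratively via a_{v+i} = u_i mod 5, u_{i+1} = (u_i − a_{v+i})/5:
  u_0 = 18/7;  a_3 = 4;  u_1 = (u_0 − 4)/5 = -2/7
  u_1 = -2/7;  a_4 = 4;  u_2 = (u_1 − 4)/5 = -6/7
  u_2 = -6/7;  a_5 = 2;  u_3 = (u_2 − 2)/5 = -4/7
Digits: (0, 0, 0, 4, 4, 2).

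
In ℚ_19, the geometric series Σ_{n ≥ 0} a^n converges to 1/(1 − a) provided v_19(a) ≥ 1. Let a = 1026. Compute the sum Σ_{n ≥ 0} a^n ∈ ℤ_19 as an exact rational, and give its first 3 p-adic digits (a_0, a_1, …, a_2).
Σ a^n = 1/(1 − a) = -1/1025;  first 3 digits = (1, 16, 11)

v_19(a) = 1 ≥ 1, so the series converges in ℤ_19 to 1/(1 − a) = 1/(1 − 1026) = -1/1025. Expand this rational in ℤ_19: compute digits iteratively via d_i = x_i mod 19, x_{i+1} = (x_i − d_i)/19. The first 3 digits are (1, 16, 11).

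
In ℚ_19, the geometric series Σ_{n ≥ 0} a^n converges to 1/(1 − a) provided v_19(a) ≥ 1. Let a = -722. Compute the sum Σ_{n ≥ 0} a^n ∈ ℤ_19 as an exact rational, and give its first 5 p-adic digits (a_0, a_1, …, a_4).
Σ a^n = 1/(1 − a) = 1/723;  first 5 digits = (1, 0, 17, 18, 3)

v_19(a) = 2 ≥ 1, so the series converges in ℤ_19 to 1/(1 − a) = 1/(1 − (-722)) = 1/723. Expand this rational in ℤ_19: compute digits iteratively via d_i = x_i mod 19, x_{i+1} = (x_i − d_i)/19. The first 5 digits are (1, 0, 17, 18, 3).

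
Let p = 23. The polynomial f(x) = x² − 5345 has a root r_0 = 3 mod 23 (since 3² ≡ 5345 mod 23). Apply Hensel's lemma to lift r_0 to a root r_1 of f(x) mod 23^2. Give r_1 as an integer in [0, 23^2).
r_1 = 187 (mod 529)

Hensel's recurrence: r_{i+1} = r_i − f(r_i)·(f′(r_i))^{-1} mod 23^{i+2}, with f′(x) = 2x. Iterate:
  r_0 = 3 (mod 23)
  r_1 = 187 (mod 529)
Final: r_1 = 187, and one checks f(r_1) ≡ 0 mod 23^2.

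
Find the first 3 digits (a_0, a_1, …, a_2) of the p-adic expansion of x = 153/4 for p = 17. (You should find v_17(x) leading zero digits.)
(a_0, …, a_2) = (0, 15, 12)

v_17(153/4) = 1, so a_0 = ... = a_0 = 0. Factor out: x = 17^1 · u with u = 9/4 a unit in ℤ_17. Expand u iteratively via a_{v+i} = u_i mod 17, u_{i+1} = (u_i − a_{v+i})/17:
  u_0 = 9/4;  a_1 = 15;  u_1 = (u_0 − 15)/17 = -3/4
  u_1 = -3/4;  a_2 = 12;  u_2 = (u_1 − 12)/17 = -3/4
Digits: (0, 15, 12).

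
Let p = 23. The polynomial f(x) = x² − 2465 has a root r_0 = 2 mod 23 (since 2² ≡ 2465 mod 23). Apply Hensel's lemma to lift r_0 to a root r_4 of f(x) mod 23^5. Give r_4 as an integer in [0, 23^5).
r_4 = 5599950 (mod 6436343)

Hensel's recurrence: r_{i+1} = r_i − f(r_i)·(f′(r_i))^{-1} mod 23^{i+2}, with f′(x) = 2x. Iterate:
  r_0 = 2 (mod 23)
  r_1 = 485 (mod 529)
  r_2 = 3130 (mod 12167)
  r_3 = 3130 (mod 279841)
  r_4 = 5599950 (mod 6436343)
Final: r_4 = 5599950, and one checks f(r_4) ≡ 0 mod 23^5.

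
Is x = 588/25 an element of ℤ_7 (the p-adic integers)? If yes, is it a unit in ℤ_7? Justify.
x ∈ ℤ_7 but not a unit; v_7(x) = 2 > 0

ℤ_7 = {x ∈ ℚ_7 : v_7(x) ≥ 0} and ℤ_7^× = {x ∈ ℤ_7 : v_7(x) = 0}. Here v_7(588/25) = v_7(num) − v_7(den) = 2; compare against these criteria.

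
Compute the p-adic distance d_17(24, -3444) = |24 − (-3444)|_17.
d_17(24, -3444) = 1/289

Step 1 — x − y = 24 − (-3444) = 3468. Step 2 — v_17(3468) = 2 (factor: 3468 = (17^2 · 12); the sign does not affect v_p). Step 3 — |x − y|_17 = 17^{-2} = 1/289.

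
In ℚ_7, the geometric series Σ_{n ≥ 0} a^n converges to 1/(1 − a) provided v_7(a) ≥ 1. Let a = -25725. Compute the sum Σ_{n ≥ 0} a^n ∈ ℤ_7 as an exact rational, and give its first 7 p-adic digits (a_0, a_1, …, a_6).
Σ a^n = 1/(1 − a) = 1/25726;  first 7 digits = (1, 0, 0, 2, 3, 5, 3)

v_7(a) = 3 ≥ 1, so the series converges in ℤ_7 to 1/(1 − a) = 1/(1 − (-25725)) = 1/25726. Expand this rational in ℤ_7: compute digits iteratively via d_i = x_i mod 7, x_{i+1} = (x_i − d_i)/7. The first 7 digits are (1, 0, 0, 2, 3, 5, 3).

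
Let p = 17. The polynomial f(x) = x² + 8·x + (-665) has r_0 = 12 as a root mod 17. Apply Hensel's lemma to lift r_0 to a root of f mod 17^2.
r_1 = 233 (mod 289)

Hensel: r_{i+1} = r_i − f(r_i)·(f′(r_i))^{-1} mod 17^{i+2}, f′(x) = 2x + 8. Iterate:
  r_0 = 12 (mod 17)
  r_1 = 233 (mod 289)
Final: r = 233 satisfies f(r) ≡ 0 mod 17^2.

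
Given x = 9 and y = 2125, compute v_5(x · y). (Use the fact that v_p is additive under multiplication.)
v_5(19125) = 3

v_p(x) = 0 (factor: 9 = 5^0 · 9); v_p(y) = 3 (factor: 2125 = 5^3 · 17). Additivity: v_p(xy) = v_p(x) + v_p(y) = 0 + 3 = 3. (Direct check: xy = 19125 = 5^3 · (153).)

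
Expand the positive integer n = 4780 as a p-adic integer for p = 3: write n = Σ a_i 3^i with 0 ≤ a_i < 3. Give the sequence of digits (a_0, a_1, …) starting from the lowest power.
(a_0, a_1, …) = (1, 0, 0, 0, 2, 1, 0, 2)

Repeated division by 3 gives the digits low-to-high: 4780 = 1 + 2·3^4 + 1·3^5 + 2·3^7. Digit sequence: (1, 0, 0, 0, 2, 1, 0, 2).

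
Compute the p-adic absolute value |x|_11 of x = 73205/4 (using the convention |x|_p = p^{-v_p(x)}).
|73205/4|_11 = 1/14641

Step 1 — compute v_11(x) by factoring powers of 11 out of the numerator and denominator: v_11(73205/4) = 4. Step 2 — apply |x|_p = p^{-v_p(x)} = 11^{-4} = 1/14641.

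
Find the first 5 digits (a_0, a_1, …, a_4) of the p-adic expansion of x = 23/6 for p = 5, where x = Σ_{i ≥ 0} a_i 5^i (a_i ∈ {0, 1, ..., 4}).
(a_0, …, a_4) = (3, 1, 4, 0, 4)

v_5(23/6) = 0 (numerator and denominator both coprime to 5), so x ∈ ℤ_5^×. Compute digits iteratively via a_i = x_i mod 5, x_{i+1} = (x_i − a_i)/5, with x_0 = x:
  x_0 = 23/6;  a_0 = 3;  x_1 = (x_0 − 3)/5 = 1/6
  x_1 = 1/6;  a_1 = 1;  x_2 = (x_1 − 1)/5 = -1/6
  x_2 = -1/6;  a_2 = 4;  x_3 = (x_2 − 4)/5 = -5/6
  x_3 = -5/6;  a_3 = 0;  x_4 = (x_3 − 0)/5 = -1/6
  x_4 = -1/6;  a_4 = 4;  x_5 = (x_4 − 4)/5 = -5/6
Digits: (3, 1, 4, 0, 4).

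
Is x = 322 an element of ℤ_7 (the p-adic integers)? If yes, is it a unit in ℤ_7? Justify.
x ∈ ℤ_7 but not a unit; v_7(x) = 1 > 0

ℤ_7 = {x ∈ ℚ_7 : v_7(x) ≥ 0} and ℤ_7^× = {x ∈ ℤ_7 : v_7(x) = 0}. Here v_7(322) = v_7(num) − v_7(den) = 1; compare against these criteria.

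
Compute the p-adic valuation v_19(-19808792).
v_19(-19808792) = 5

v_19(n) is the largest exponent k such that 19^k divides n. Factor out: -19808792 = -19^5 · 8. (Sign doesn't affect v_p.) So v_19(-19808792) = 5.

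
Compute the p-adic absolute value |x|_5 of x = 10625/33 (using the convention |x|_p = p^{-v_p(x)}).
|10625/33|_5 = 1/625

Step 1 — compute v_5(x) by factoring powers of 5 out of the numerator and denominator: v_5(10625/33) = 4. Step 2 — apply |x|_p = p^{-v_p(x)} = 5^{-4} = 1/625.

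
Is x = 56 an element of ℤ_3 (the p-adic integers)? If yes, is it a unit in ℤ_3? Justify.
x ∈ ℤ_3^× (unit); v_3(x) = 0

ℤ_3 = {x ∈ ℚ_3 : v_3(x) ≥ 0} and ℤ_3^× = {x ∈ ℤ_3 : v_3(x) = 0}. Here v_3(56) = v_3(num) − v_3(den) = 0; compare against these criteria.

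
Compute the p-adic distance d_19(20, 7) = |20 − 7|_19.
d_19(20, 7) = 1

Step 1 — x − y = 20 − 7 = 13. Step 2 — v_19(13) = 0 (factor: 13 = (19^0 · 13); the sign does not affect v_p). Step 3 — |x − y|_19 = 19^{0} = 1.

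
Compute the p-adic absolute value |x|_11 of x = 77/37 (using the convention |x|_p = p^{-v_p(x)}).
|77/37|_11 = 1/11

Step 1 — compute v_11(x) by factoring powers of 11 out of the numerator and denominator: v_11(77/37) = 1. Step 2 — apply |x|_p = p^{-v_p(x)} = 11^{-1} = 1/11.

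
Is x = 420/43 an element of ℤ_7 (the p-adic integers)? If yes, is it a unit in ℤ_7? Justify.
x ∈ ℤ_7 but not a unit; v_7(x) = 1 > 0

ℤ_7 = {x ∈ ℚ_7 : v_7(x) ≥ 0} and ℤ_7^× = {x ∈ ℤ_7 : v_7(x) = 0}. Here v_7(420/43) = v_7(num) − v_7(den) = 1; compare against these criteria.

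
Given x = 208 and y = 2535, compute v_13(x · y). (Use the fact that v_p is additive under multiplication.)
v_13(527280) = 3

v_p(x) = 1 (factor: 208 = 13^1 · 16); v_p(y) = 2 (factor: 2535 = 13^2 · 15). Additivity: v_p(xy) = v_p(x) + v_p(y) = 1 + 2 = 3. (Direct check: xy = 527280 = 13^3 · (240).)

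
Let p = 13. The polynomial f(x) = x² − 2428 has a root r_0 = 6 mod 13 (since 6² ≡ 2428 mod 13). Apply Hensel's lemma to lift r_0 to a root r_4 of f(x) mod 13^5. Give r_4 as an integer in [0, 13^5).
r_4 = 362654 (mod 371293)

Hensel's recurrence: r_{i+1} = r_i − f(r_i)·(f′(r_i))^{-1} mod 13^{i+2}, with f′(x) = 2x. Iterate:
  r_0 = 6 (mod 13)
  r_1 = 149 (mod 169)
  r_2 = 149 (mod 2197)
  r_3 = 19922 (mod 28561)
  r_4 = 362654 (mod 371293)
Final: r_4 = 362654, and one checks f(r_4) ≡ 0 mod 13^5.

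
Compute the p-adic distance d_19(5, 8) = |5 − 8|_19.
d_19(5, 8) = 1

Step 1 — x − y = 5 − 8 = -3. Step 2 — v_19(-3) = 0 (factor: -3 = −(19^0 · 3); the sign does not affect v_p). Step 3 — |x − y|_19 = 19^{0} = 1.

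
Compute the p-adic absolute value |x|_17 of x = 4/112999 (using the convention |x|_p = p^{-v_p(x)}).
|4/112999|_17 = 4913

Step 1 — compute v_17(x) by factoring powers of 17 out of the numerator and denominator: v_17(4/112999) = -3. Step 2 — apply |x|_p = p^{-v_p(x)} = 17^{3} = 4913.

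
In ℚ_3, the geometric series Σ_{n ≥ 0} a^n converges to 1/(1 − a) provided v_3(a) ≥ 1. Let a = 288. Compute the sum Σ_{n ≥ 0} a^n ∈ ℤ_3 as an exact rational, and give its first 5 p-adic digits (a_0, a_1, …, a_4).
Σ a^n = 1/(1 − a) = -1/287;  first 5 digits = (1, 0, 2, 1, 1)

v_3(a) = 2 ≥ 1, so the series converges in ℤ_3 to 1/(1 − a) = 1/(1 − 288) = -1/287. Expand this rational in ℤ_3: compute digits iteratively via d_i = x_i mod 3, x_{i+1} = (x_i − d_i)/3. The first 5 digits are (1, 0, 2, 1, 1).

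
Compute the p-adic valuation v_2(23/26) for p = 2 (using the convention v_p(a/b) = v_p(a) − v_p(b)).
v_2(23/26) = -1

Factor powers of 2 from the numerator and denominator of the reduced fraction: 23 = 2^0 · 23 and 26 = 2^1 · 13. Apply v_p(a/b) = v_p(a) − v_p(b): v_2(23/26) = 0 − 1 = -1.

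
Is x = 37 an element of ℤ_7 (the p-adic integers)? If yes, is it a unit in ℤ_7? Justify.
x ∈ ℤ_7^× (unit); v_7(x) = 0

ℤ_7 = {x ∈ ℚ_7 : v_7(x) ≥ 0} and ℤ_7^× = {x ∈ ℤ_7 : v_7(x) = 0}. Here v_7(37) = v_7(num) − v_7(den) = 0; compare against these criteria.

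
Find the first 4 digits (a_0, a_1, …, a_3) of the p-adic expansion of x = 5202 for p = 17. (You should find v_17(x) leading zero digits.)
(a_0, …, a_3) = (0, 0, 1, 1)

v_17(5202) = 2, so a_0 = ... = a_1 = 0. Factor out: x = 17^2 · u with u = 18 a unit in ℤ_17. Expand u iteratively via a_{v+i} = u_i mod 17, u_{i+1} = (u_i − a_{v+i})/17:
  u_0 = 18;  a_2 = 1;  u_1 = (u_0 − 1)/17 = 1
  u_1 = 1;  a_3 = 1;  u_2 = (u_1 − 1)/17 = 0
Digits: (0, 0, 1, 1).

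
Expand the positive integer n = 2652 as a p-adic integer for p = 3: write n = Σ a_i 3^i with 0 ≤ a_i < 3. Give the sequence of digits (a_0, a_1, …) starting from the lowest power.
(a_0, a_1, …) = (0, 2, 0, 2, 2, 1, 0, 1)

Repeated division by 3 gives the digits low-to-high: 2652 = 2·3^1 + 2·3^3 + 2·3^4 + 1·3^5 + 1·3^7. Digit sequence: (0, 2, 0, 2, 2, 1, 0, 1).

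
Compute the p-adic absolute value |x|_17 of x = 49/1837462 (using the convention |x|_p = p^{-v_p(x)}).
|49/1837462|_17 = 83521

Step 1 — compute v_17(x) by factoring powers of 17 out of the numerator and denominator: v_17(49/1837462) = -4. Step 2 — apply |x|_p = p^{-v_p(x)} = 17^{4} = 83521.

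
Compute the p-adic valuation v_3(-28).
v_3(-28) = 0

v_3(n) is the largest exponent k such that 3^k divides n. Factor out: -28 = -3^0 · 28. (Sign doesn't affect v_p.) So v_3(-28) = 0.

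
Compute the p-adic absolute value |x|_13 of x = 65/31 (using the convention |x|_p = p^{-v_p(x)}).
|65/31|_13 = 1/13

Step 1 — compute v_13(x) by factoring powers of 13 out of the numerator and denominator: v_13(65/31) = 1. Step 2 — apply |x|_p = p^{-v_p(x)} = 13^{-1} = 1/13.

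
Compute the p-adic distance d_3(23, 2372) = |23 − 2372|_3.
d_3(23, 2372) = 1/81

Step 1 — x − y = 23 − 2372 = -2349. Step 2 — v_3(-2349) = 4 (factor: -2349 = −(3^4 · 29); the sign does not affect v_p). Step 3 — |x − y|_3 = 3^{-4} = 1/81.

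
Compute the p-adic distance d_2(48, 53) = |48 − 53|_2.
d_2(48, 53) = 1

Step 1 — x − y = 48 − 53 = -5. Step 2 — v_2(-5) = 0 (factor: -5 = −(2^0 · 5); the sign does not affect v_p). Step 3 — |x − y|_2 = 2^{0} = 1.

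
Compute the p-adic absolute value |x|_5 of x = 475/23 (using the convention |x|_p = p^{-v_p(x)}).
|475/23|_5 = 1/25

Step 1 — compute v_5(x) by factoring powers of 5 out of the numerator and denominator: v_5(475/23) = 2. Step 2 — apply |x|_p = p^{-v_p(x)} = 5^{-2} = 1/25.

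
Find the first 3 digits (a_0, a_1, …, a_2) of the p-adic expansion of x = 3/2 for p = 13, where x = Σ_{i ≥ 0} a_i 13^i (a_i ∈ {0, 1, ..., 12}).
(a_0, …, a_2) = (8, 6, 6)

v_13(3/2) = 0 (numerator and denominator both coprime to 13), so x ∈ ℤ_13^×. Compute digits iteratively via a_i = x_i mod 13, x_{i+1} = (x_i − a_i)/13, with x_0 = x:
  x_0 = 3/2;  a_0 = 8;  x_1 = (x_0 − 8)/13 = -1/2
  x_1 = -1/2;  a_1 = 6;  x_2 = (x_1 − 6)/13 = -1/2
  x_2 = -1/2;  a_2 = 6;  x_3 = (x_2 − 6)/13 = -1/2
Digits: (8, 6, 6).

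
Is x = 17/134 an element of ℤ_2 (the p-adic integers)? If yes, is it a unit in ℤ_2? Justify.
x ∉ ℤ_2 (v_2(x) = -1 < 0)

ℤ_2 = {x ∈ ℚ_2 : v_2(x) ≥ 0} and ℤ_2^× = {x ∈ ℤ_2 : v_2(x) = 0}. Here v_2(17/134) = v_2(num) − v_2(den) = -1; compare against these criteria.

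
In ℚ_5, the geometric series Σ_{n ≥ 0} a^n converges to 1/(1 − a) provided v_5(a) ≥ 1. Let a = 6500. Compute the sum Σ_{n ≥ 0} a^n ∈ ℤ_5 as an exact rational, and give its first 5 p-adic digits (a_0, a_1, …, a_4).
Σ a^n = 1/(1 − a) = -1/6499;  first 5 digits = (1, 0, 0, 2, 0)

v_5(a) = 3 ≥ 1, so the series converges in ℤ_5 to 1/(1 − a) = 1/(1 − 6500) = -1/6499. Expand this rational in ℤ_5: compute digits iteratively via d_i = x_i mod 5, x_{i+1} = (x_i − d_i)/5. The first 5 digits are (1, 0, 0, 2, 0).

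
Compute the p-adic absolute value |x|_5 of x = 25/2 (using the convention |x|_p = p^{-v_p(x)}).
|25/2|_5 = 1/25

Step 1 — compute v_5(x) by factoring powers of 5 out of the numerator and denominator: v_5(25/2) = 2. Step 2 — apply |x|_p = p^{-v_p(x)} = 5^{-2} = 1/25.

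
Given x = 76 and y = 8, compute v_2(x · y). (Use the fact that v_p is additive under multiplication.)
v_2(608) = 5

v_p(x) = 2 (factor: 76 = 2^2 · 19); v_p(y) = 3 (factor: 8 = 2^3 · 1). Additivity: v_p(xy) = v_p(x) + v_p(y) = 2 + 3 = 5. (Direct check: xy = 608 = 2^5 · (19).)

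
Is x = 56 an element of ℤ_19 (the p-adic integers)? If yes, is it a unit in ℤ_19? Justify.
x ∈ ℤ_19^× (unit); v_19(x) = 0

ℤ_19 = {x ∈ ℚ_19 : v_19(x) ≥ 0} and ℤ_19^× = {x ∈ ℤ_19 : v_19(x) = 0}. Here v_19(56) = v_19(num) − v_19(den) = 0; compare against these criteria.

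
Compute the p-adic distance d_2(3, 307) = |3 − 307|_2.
d_2(3, 307) = 1/16

Step 1 — x − y = 3 − 307 = -304. Step 2 — v_2(-304) = 4 (factor: -304 = −(2^4 · 19); the sign does not affect v_p). Step 3 — |x − y|_2 = 2^{-4} = 1/16.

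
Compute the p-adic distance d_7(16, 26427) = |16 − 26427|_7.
d_7(16, 26427) = 1/2401

Step 1 — x − y = 16 − 26427 = -26411. Step 2 — v_7(-26411) = 4 (factor: -26411 = −(7^4 · 11); the sign does not affect v_p). Step 3 — |x − y|_7 = 7^{-4} = 1/2401.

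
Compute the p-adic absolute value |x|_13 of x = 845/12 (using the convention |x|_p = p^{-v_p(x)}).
|845/12|_13 = 1/169

Step 1 — compute v_13(x) by factoring powers of 13 out of the numerator and denominator: v_13(845/12) = 2. Step 2 — apply |x|_p = p^{-v_p(x)} = 13^{-2} = 1/169.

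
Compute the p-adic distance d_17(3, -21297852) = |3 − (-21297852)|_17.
d_17(3, -21297852) = 1/1419857

Step 1 — x − y = 3 − (-21297852) = 21297855. Step 2 — v_17(21297855) = 5 (factor: 21297855 = (17^5 · 15); the sign does not affect v_p). Step 3 — |x − y|_17 = 17^{-5} = 1/1419857.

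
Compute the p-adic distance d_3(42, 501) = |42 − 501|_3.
d_3(42, 501) = 1/27

Step 1 — x − y = 42 − 501 = -459. Step 2 — v_3(-459) = 3 (factor: -459 = −(3^3 · 17); the sign does not affect v_p). Step 3 — |x − y|_3 = 3^{-3} = 1/27.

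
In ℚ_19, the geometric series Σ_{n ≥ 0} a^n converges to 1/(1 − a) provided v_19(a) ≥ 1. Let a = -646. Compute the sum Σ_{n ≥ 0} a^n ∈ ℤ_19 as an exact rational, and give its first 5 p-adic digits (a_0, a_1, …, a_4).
Σ a^n = 1/(1 − a) = 1/647;  first 5 digits = (1, 4, 14, 10, 14)

v_19(a) = 1 ≥ 1, so the series converges in ℤ_19 to 1/(1 − a) = 1/(1 − (-646)) = 1/647. Expand this rational in ℤ_19: compute digits iteratively via d_i = x_i mod 19, x_{i+1} = (x_i − d_i)/19. The first 5 digits are (1, 4, 14, 10, 14).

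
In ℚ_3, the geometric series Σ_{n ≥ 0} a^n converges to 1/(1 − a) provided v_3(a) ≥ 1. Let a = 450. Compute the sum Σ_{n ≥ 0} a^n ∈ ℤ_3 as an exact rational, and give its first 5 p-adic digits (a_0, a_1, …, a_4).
Σ a^n = 1/(1 − a) = -1/449;  first 5 digits = (1, 0, 2, 1, 0)

v_3(a) = 2 ≥ 1, so the series converges in ℤ_3 to 1/(1 − a) = 1/(1 − 450) = -1/449. Expand this rational in ℤ_3: compute digits iteratively via d_i = x_i mod 3, x_{i+1} = (x_i − d_i)/3. The first 5 digits are (1, 0, 2, 1, 0).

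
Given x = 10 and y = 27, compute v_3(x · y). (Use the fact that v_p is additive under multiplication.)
v_3(270) = 3

v_p(x) = 0 (factor: 10 = 3^0 · 10); v_p(y) = 3 (factor: 27 = 3^3 · 1). Additivity: v_p(xy) = v_p(x) + v_p(y) = 0 + 3 = 3. (Direct check: xy = 270 = 3^3 · (10).)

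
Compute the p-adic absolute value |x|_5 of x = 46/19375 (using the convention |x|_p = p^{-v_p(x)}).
|46/19375|_5 = 625

Step 1 — compute v_5(x) by factoring powers of 5 out of the numerator and denominator: v_5(46/19375) = -4. Step 2 — apply |x|_p = p^{-v_p(x)} = 5^{4} = 625.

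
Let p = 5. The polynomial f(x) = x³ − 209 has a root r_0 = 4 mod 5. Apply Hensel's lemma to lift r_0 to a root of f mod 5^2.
r_1 = 19 (mod 25)

Hensel: r_{i+1} = r_i − f(r_i)/f′(r_i) mod 5^{i+2}, where f′(x) = 3x². Iterate:
  r_0 = 4 (mod 5)
  r_1 = 19 (mod 25)
Final: r = 19 with f(r) ≡ 0 mod 5^2.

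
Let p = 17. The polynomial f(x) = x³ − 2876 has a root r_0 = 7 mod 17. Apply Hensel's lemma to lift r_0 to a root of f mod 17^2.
r_1 = 211 (mod 289)

Hensel: r_{i+1} = r_i − f(r_i)/f′(r_i) mod 17^{i+2}, where f′(x) = 3x². Iterate:
  r_0 = 7 (mod 17)
  r_1 = 211 (mod 289)
Final: r = 211 with f(r) ≡ 0 mod 17^2.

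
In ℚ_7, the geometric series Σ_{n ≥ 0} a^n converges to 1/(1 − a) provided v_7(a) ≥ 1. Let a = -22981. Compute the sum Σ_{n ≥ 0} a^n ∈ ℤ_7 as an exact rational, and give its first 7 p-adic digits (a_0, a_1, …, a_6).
Σ a^n = 1/(1 − a) = 1/22982;  first 7 digits = (1, 0, 0, 3, 4, 5, 1)

v_7(a) = 3 ≥ 1, so the series converges in ℤ_7 to 1/(1 − a) = 1/(1 − (-22981)) = 1/22982. Expand this rational in ℤ_7: compute digits iteratively via d_i = x_i mod 7, x_{i+1} = (x_i − d_i)/7. The first 7 digits are (1, 0, 0, 3, 4, 5, 1).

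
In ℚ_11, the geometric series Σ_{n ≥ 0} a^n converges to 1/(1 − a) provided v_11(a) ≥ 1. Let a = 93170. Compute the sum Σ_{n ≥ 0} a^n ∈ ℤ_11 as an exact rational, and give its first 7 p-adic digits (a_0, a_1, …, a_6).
Σ a^n = 1/(1 − a) = -1/93169;  first 7 digits = (1, 0, 0, 4, 6, 0, 5)

v_11(a) = 3 ≥ 1, so the series converges in ℤ_11 to 1/(1 − a) = 1/(1 − 93170) = -1/93169. Expand this rational in ℤ_11: compute digits iteratively via d_i = x_i mod 11, x_{i+1} = (x_i − d_i)/11. The first 7 digits are (1, 0, 0, 4, 6, 0, 5).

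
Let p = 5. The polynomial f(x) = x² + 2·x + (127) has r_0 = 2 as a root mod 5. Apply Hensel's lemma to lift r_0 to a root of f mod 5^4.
r_3 = 317 (mod 625)

Hensel: r_{i+1} = r_i − f(r_i)·(f′(r_i))^{-1} mod 5^{i+2}, f′(x) = 2x + 2. Iterate:
  r_0 = 2 (mod 5)
  r_1 = 17 (mod 25)
  r_2 = 67 (mod 125)
  r_3 = 317 (mod 625)
Final: r = 317 satisfies f(r) ≡ 0 mod 5^4.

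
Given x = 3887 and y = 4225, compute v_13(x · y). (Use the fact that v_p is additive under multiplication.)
v_13(16422575) = 4

v_p(x) = 2 (factor: 3887 = 13^2 · 23); v_p(y) = 2 (factor: 4225 = 13^2 · 25). Additivity: v_p(xy) = v_p(x) + v_p(y) = 2 + 2 = 4. (Direct check: xy = 16422575 = 13^4 · (575).)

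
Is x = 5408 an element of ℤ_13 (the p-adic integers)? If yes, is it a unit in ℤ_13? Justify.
x ∈ ℤ_13 but not a unit; v_13(x) = 2 > 0

ℤ_13 = {x ∈ ℚ_13 : v_13(x) ≥ 0} and ℤ_13^× = {x ∈ ℤ_13 : v_13(x) = 0}. Here v_13(5408) = v_13(num) − v_13(den) = 2; compare against these criteria.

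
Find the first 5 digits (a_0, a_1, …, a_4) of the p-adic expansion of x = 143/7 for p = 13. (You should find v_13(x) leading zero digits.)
(a_0, …, a_4) = (0, 9, 5, 7, 5)

v_13(143/7) = 1, so a_0 = ... = a_0 = 0. Factor out: x = 13^1 · u with u = 11/7 a unit in ℤ_13. Expand u iteratively via a_{v+i} = u_i mod 13, u_{i+1} = (u_i − a_{v+i})/13:
  u_0 = 11/7;  a_1 = 9;  u_1 = (u_0 − 9)/13 = -4/7
  u_1 = -4/7;  a_2 = 5;  u_2 = (u_1 − 5)/13 = -3/7
  u_2 = -3/7;  a_3 = 7;  u_3 = (u_2 − 7)/13 = -4/7
  u_3 = -4/7;  a_4 = 5;  u_4 = (u_3 − 5)/13 = -3/7
Digits: (0, 9, 5, 7, 5).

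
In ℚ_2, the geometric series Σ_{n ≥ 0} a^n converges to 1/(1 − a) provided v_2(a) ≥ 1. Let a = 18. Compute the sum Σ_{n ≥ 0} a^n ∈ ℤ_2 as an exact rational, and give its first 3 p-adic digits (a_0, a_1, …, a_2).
Σ a^n = 1/(1 − a) = -1/17;  first 3 digits = (1, 1, 1)

v_2(a) = 1 ≥ 1, so the series converges in ℤ_2 to 1/(1 − a) = 1/(1 − 18) = -1/17. Expand this rational in ℤ_2: compute digits iteratively via d_i = x_i mod 2, x_{i+1} = (x_i − d_i)/2. The first 3 digits are (1, 1, 1).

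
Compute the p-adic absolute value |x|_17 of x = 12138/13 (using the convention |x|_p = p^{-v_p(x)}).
|12138/13|_17 = 1/289

Step 1 — compute v_17(x) by factoring powers of 17 out of the numerator and denominator: v_17(12138/13) = 2. Step 2 — apply |x|_p = p^{-v_p(x)} = 17^{-2} = 1/289.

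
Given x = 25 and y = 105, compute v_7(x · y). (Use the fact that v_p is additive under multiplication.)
v_7(2625) = 1

v_p(x) = 0 (factor: 25 = 7^0 · 25); v_p(y) = 1 (factor: 105 = 7^1 · 15). Additivity: v_p(xy) = v_p(x) + v_p(y) = 0 + 1 = 1. (Direct check: xy = 2625 = 7^1 · (375).)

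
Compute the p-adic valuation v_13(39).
v_13(39) = 1

v_13(n) is the largest exponent k such that 13^k divides n. Factor out: 39 = 13^1 · 3. (Sign doesn't affect v_p.) So v_13(39) = 1.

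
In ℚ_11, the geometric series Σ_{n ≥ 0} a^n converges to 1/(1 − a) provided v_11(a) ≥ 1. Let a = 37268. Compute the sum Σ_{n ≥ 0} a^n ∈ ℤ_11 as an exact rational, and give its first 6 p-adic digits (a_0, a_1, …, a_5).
Σ a^n = 1/(1 − a) = -1/37267;  first 6 digits = (1, 0, 0, 6, 2, 0)

v_11(a) = 3 ≥ 1, so the series converges in ℤ_11 to 1/(1 − a) = 1/(1 − 37268) = -1/37267. Expand this rational in ℤ_11: compute digits iteratively via d_i = x_i mod 11, x_{i+1} = (x_i − d_i)/11. The first 6 digits are (1, 0, 0, 6, 2, 0).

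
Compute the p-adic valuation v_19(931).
v_19(931) = 1

v_19(n) is the largest exponent k such that 19^k divides n. Factor out: 931 = 19^1 · 49. (Sign doesn't affect v_p.) So v_19(931) = 1.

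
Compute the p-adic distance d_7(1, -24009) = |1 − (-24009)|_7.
d_7(1, -24009) = 1/2401

Step 1 — x − y = 1 − (-24009) = 24010. Step 2 — v_7(24010) = 4 (factor: 24010 = (7^4 · 10); the sign does not affect v_p). Step 3 — |x − y|_7 = 7^{-4} = 1/2401.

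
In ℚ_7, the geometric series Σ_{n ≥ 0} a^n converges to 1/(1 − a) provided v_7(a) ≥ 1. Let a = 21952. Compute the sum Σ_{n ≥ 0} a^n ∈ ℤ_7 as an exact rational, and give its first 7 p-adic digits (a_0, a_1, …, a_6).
Σ a^n = 1/(1 − a) = -1/21951;  first 7 digits = (1, 0, 0, 1, 2, 1, 1)

v_7(a) = 3 ≥ 1, so the series converges in ℤ_7 to 1/(1 − a) = 1/(1 − 21952) = -1/21951. Expand this rational in ℤ_7: compute digits iteratively via d_i = x_i mod 7, x_{i+1} = (x_i − d_i)/7. The first 7 digits are (1, 0, 0, 1, 2, 1, 1).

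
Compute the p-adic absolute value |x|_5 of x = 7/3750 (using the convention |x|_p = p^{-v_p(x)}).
|7/3750|_5 = 625

Step 1 — compute v_5(x) by factoring powers of 5 out of the numerator and denominator: v_5(7/3750) = -4. Step 2 — apply |x|_p = p^{-v_p(x)} = 5^{4} = 625.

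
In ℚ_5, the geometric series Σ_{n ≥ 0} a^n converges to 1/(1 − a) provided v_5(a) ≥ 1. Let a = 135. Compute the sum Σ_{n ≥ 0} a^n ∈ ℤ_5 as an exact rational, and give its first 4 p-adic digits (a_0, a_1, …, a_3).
Σ a^n = 1/(1 − a) = -1/134;  first 4 digits = (1, 2, 4, 4)

v_5(a) = 1 ≥ 1, so the series converges in ℤ_5 to 1/(1 − a) = 1/(1 − 135) = -1/134. Expand this rational in ℤ_5: compute digits iteratively via d_i = x_i mod 5, x_{i+1} = (x_i − d_i)/5. The first 4 digits are (1, 2, 4, 4).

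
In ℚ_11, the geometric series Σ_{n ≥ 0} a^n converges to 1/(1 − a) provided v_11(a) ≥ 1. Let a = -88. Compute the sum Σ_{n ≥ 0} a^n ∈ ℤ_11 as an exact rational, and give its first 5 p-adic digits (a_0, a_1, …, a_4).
Σ a^n = 1/(1 − a) = 1/89;  first 5 digits = (1, 3, 8, 10, 1)

v_11(a) = 1 ≥ 1, so the series converges in ℤ_11 to 1/(1 − a) = 1/(1 − (-88)) = 1/89. Expand this rational in ℤ_11: compute digits iteratively via d_i = x_i mod 11, x_{i+1} = (x_i − d_i)/11. The first 5 digits are (1, 3, 8, 10, 1).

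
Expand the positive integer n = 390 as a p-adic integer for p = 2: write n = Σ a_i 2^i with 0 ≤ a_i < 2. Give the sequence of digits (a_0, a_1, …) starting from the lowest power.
(a_0, a_1, …) = (0, 1, 1, 0, 0, 0, 0, 1, 1)

Repeated division by 2 gives the digits low-to-high: 390 = 1·2^1 + 1·2^2 + 1·2^7 + 1·2^8. Digit sequence: (0, 1, 1, 0, 0, 0, 0, 1, 1).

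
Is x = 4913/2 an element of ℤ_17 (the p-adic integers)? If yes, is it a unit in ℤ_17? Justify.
x ∈ ℤ_17 but not a unit; v_17(x) = 3 > 0

ℤ_17 = {x ∈ ℚ_17 : v_17(x) ≥ 0} and ℤ_17^× = {x ∈ ℤ_17 : v_17(x) = 0}. Here v_17(4913/2) = v_17(num) − v_17(den) = 3; compare against these criteria.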